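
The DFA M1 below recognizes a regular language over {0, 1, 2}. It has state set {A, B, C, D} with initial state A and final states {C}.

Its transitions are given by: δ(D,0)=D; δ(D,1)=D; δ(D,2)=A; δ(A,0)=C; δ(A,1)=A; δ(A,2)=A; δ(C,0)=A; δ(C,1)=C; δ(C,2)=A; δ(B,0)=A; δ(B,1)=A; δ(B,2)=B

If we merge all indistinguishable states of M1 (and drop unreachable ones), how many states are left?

First remove the unreachable states {B,D}; 2 states remain.
Initial partition by acceptance: {C} | {A}.
Stable partition: {C} | {A} — 2 equivalence classes.

2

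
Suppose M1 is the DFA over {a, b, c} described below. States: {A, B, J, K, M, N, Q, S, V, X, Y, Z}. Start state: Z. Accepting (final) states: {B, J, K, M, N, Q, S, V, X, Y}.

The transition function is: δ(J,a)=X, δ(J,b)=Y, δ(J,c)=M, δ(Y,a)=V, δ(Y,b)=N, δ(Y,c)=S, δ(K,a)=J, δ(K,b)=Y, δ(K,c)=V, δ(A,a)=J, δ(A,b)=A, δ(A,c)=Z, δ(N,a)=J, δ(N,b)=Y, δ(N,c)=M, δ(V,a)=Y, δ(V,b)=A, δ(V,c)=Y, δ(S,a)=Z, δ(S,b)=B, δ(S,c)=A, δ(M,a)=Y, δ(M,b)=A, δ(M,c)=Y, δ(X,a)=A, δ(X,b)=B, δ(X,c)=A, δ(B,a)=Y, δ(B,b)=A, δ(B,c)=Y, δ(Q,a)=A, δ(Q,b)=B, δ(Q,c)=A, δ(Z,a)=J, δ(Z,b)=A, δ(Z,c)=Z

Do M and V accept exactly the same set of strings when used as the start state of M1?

Reachable states from the start: {A,B,J,M,N,S,V,X,Y,Z}. Unreachable: {K,Q} — drop them.
Initial partition by acceptance: {B,J,M,N,S,V,X,Y} | {A,Z}.
Split {B,J,M,N,S,V,X,Y} by δ(·,a) → {B,J,M,N,V,Y} and {S,X}.
On input a, block {B,J,M,N,V,Y} splits into {B,M,N,V,Y} and {J}.
On input a, block {B,M,N,V,Y} splits into {B,M,V,Y} and {N}.
On input b, block {B,M,V,Y} splits into {B,M,V} and {Y}.
The partition is now stable with 6 blocks: {B,M,V} | {A,Z} | {S,X} | {J} | {N} | {Y}.
M and V lie in the same block of the stable partition, so they are equivalent — no string distinguishes them.

Yes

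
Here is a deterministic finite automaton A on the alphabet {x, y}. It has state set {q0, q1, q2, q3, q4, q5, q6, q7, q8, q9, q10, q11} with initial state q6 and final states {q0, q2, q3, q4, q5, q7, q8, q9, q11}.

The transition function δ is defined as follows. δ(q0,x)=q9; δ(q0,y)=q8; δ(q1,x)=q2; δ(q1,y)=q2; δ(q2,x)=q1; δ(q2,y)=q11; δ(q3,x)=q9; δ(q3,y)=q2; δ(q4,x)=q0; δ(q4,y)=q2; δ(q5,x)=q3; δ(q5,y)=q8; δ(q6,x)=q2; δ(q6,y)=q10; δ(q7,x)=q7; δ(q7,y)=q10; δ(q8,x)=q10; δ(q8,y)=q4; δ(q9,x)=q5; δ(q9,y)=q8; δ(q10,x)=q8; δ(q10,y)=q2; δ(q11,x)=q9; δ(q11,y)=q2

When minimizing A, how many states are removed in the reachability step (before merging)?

1

No path from q6 leads to q7; the other 11 states are all reachable.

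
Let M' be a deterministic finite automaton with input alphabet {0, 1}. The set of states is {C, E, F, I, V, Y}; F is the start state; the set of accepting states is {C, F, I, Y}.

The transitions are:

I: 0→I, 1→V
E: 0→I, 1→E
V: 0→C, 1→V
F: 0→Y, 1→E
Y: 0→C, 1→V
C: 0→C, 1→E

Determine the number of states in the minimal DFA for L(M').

2

Start with accepting vs non-accepting: {C,F,I,Y} | {E,V}.
The partition is now stable with 2 blocks: {C,F,I,Y} | {E,V}.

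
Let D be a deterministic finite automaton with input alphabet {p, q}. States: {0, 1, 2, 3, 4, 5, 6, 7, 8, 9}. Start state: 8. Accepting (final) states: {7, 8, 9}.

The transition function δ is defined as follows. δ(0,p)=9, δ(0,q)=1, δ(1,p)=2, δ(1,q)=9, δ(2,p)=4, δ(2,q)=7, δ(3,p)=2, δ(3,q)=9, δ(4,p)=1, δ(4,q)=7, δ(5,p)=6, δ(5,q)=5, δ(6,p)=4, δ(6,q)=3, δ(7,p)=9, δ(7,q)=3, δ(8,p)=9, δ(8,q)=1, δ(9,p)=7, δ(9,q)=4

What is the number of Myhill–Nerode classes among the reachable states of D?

2

States {0,5,6} cannot be reached from the start state, so discard them.
P0 = {7,8,9} | {1,2,3,4}.
Stable partition: {7,8,9} | {1,2,3,4} — 2 equivalence classes.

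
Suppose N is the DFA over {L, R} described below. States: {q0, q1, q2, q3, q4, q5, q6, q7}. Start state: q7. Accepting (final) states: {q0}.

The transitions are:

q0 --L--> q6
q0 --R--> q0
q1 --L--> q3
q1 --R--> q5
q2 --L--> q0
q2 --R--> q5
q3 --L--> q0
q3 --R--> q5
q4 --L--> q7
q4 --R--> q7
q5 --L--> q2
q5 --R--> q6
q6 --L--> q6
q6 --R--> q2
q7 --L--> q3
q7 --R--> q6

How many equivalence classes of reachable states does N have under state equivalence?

4

States {q1,q4} cannot be reached from the start state, so discard them.
Initial partition by acceptance: {q0} | {q2,q3,q5,q6,q7}.
Split {q2,q3,q5,q6,q7} by δ(·,L) → {q5,q6,q7} and {q2,q3}.
Split {q5,q6,q7} by δ(·,L) → {q5,q7} and {q6}.
Stable partition: {q0} | {q5,q7} | {q2,q3} | {q6} — 4 equivalence classes.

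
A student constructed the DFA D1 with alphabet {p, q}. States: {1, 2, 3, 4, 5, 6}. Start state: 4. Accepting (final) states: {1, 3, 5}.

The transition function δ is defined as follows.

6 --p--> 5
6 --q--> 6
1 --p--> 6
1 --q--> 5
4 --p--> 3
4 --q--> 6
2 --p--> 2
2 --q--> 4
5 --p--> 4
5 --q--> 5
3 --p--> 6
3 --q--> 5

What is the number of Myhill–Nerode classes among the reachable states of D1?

First remove the unreachable states {1,2}; 4 states remain.
Initial partition by acceptance: {3,5} | {4,6}.
Stable partition: {3,5} | {4,6} — 2 equivalence classes.

2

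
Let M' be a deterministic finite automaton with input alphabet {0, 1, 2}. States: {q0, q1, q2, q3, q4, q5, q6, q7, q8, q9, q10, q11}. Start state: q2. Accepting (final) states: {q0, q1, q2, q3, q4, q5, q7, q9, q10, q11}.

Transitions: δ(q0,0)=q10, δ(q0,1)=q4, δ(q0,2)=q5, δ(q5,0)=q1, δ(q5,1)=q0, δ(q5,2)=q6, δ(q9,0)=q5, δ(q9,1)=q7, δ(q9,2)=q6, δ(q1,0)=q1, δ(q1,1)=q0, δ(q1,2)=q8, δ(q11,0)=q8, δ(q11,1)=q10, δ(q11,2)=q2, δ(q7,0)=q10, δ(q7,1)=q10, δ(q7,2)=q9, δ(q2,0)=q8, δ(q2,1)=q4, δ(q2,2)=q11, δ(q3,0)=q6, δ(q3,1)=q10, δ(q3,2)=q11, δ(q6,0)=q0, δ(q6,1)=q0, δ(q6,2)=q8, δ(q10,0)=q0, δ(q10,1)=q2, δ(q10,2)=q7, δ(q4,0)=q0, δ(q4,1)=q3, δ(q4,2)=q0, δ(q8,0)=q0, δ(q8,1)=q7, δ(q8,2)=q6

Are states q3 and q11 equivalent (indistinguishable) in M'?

Yes

Initial partition by acceptance: {q0,q1,q2,q3,q4,q5,q7,q9,q10,q11} | {q6,q8}.
Split {q0,q1,q2,q3,q4,q5,q7,q9,q10,q11} by δ(·,0) → {q0,q1,q4,q5,q7,q9,q10} and {q2,q3,q11}.
Split {q0,q1,q4,q5,q7,q9,q10} by δ(·,1) → {q0,q1,q5,q7,q9} and {q4,q10}.
Split {q0,q1,q5,q7,q9} by δ(·,0) → {q1,q5,q9} and {q0,q7}.
No further refinement is possible. Final partition (5 blocks): {q1,q5,q9} | {q6,q8} | {q2,q3,q11} | {q4,q10} | {q0,q7}.
q3 and q11 lie in the same block of the stable partition, so they are equivalent — no string distinguishes them.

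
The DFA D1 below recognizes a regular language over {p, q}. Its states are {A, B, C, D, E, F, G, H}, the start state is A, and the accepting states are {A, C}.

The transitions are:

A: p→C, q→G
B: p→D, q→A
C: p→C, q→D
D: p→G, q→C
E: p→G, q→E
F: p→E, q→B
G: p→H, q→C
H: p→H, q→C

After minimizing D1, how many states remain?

Reachable states from the start: {A,C,D,G,H}. Unreachable: {B,E,F} — drop them.
Initial partition by acceptance: {A,C} | {D,G,H}.
Stable partition: {A,C} | {D,G,H} — 2 equivalence classes.

2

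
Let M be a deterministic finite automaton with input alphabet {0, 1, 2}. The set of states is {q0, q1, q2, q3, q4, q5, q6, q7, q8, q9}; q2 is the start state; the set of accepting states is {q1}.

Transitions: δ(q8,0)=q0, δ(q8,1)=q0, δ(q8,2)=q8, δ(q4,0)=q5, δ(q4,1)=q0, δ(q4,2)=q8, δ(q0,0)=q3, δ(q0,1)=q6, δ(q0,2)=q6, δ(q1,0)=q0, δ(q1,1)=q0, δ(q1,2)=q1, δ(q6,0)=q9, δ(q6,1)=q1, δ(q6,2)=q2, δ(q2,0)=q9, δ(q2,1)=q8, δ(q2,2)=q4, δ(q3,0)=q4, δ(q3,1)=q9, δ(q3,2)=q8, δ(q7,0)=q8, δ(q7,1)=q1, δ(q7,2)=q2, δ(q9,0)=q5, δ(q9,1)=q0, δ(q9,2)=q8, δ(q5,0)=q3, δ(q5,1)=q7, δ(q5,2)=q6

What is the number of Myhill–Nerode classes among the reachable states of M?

5

All states are reachable from the start state.
P0 = {q1} | {q0,q2,q3,q4,q5,q6,q7,q8,q9}.
Split {q0,q2,q3,q4,q5,q6,q7,q8,q9} by δ(·,1) → {q0,q2,q3,q4,q5,q8,q9} and {q6,q7}.
Refine {q0,q2,q3,q4,q5,q8,q9} on symbol 1: members go to different blocks, giving {q2,q3,q4,q8,q9} and {q0,q5}.
On input 0, block {q2,q3,q4,q8,q9} splits into {q4,q8,q9} and {q2,q3}.
The partition is now stable with 5 blocks: {q1} | {q4,q8,q9} | {q6,q7} | {q0,q5} | {q2,q3}.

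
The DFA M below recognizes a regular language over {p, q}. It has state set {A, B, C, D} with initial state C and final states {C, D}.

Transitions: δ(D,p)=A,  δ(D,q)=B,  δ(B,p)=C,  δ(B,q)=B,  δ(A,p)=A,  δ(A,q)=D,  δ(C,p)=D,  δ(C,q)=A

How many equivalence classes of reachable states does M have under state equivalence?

P0 = {C,D} | {A,B}.
Refine {C,D} on symbol p: members go to different blocks, giving {C} and {D}.
On input p, block {A,B} splits into {A} and {B}.
The partition is now stable with 4 blocks: {C} | {A} | {D} | {B}.

4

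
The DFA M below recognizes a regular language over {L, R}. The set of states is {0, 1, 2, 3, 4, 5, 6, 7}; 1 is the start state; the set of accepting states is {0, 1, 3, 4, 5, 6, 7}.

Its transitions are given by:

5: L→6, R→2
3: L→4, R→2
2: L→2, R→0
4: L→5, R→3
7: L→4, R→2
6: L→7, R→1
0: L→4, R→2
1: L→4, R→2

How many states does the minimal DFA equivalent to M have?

3

Initial partition by acceptance: {0,1,3,4,5,6,7} | {2}.
Refine {0,1,3,4,5,6,7} on symbol R: members go to different blocks, giving {0,1,3,5,7} and {4,6}.
No further refinement is possible. Final partition (3 blocks): {0,1,3,5,7} | {2} | {4,6}.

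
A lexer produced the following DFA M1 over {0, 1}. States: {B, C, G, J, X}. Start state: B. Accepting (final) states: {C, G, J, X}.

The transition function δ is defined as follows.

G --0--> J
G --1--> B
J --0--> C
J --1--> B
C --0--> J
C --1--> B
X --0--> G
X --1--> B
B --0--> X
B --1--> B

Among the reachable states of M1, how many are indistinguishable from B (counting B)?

Every state is reachable, so we keep all 5.
Initial partition by acceptance: {C,G,J,X} | {B}.
The partition is now stable with 2 blocks: {C,G,J,X} | {B}.
The equivalence class containing B is {B}, of size 1.

1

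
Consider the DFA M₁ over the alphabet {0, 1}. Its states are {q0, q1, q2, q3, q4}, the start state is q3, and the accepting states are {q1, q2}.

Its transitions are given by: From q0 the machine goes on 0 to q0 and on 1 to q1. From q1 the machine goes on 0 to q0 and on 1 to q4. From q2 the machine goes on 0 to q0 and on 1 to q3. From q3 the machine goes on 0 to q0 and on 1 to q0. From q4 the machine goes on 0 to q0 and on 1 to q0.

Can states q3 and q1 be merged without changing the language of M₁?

No

States {q2} cannot be reached from the start state, so discard them.
Initial partition by acceptance: {q1} | {q0,q3,q4}.
Refine {q0,q3,q4} on symbol 1: members go to different blocks, giving {q3,q4} and {q0}.
Stable partition: {q1} | {q3,q4} | {q0} — 3 equivalence classes.
q3 and q1 end up in different blocks, so they are distinguishable. For instance, the string 'ε' is accepted from only q1.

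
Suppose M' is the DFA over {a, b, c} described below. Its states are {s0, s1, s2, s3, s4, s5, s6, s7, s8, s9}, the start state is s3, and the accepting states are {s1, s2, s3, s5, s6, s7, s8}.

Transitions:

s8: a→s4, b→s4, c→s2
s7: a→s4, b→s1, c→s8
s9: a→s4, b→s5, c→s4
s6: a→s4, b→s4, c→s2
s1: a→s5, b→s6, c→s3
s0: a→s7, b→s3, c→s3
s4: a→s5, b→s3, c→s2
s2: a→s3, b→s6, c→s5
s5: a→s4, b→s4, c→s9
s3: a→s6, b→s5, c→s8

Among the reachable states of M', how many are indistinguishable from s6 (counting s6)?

States {s0,s1,s7} cannot be reached from the start state, so discard them.
P0 = {s2,s3,s5,s6,s8} | {s4,s9}.
On input a, block {s2,s3,s5,s6,s8} splits into {s5,s6,s8} and {s2,s3}.
Split {s5,s6,s8} by δ(·,c) → {s6,s8} and {s5}.
Split {s4,s9} by δ(·,a) → {s4} and {s9}.
Split {s2,s3} by δ(·,a) → {s2} and {s3}.
No further refinement is possible. Final partition (6 blocks): {s6,s8} | {s4} | {s2} | {s5} | {s9} | {s3}.
The equivalence class containing s6 is {s6,s8}, of size 2.

2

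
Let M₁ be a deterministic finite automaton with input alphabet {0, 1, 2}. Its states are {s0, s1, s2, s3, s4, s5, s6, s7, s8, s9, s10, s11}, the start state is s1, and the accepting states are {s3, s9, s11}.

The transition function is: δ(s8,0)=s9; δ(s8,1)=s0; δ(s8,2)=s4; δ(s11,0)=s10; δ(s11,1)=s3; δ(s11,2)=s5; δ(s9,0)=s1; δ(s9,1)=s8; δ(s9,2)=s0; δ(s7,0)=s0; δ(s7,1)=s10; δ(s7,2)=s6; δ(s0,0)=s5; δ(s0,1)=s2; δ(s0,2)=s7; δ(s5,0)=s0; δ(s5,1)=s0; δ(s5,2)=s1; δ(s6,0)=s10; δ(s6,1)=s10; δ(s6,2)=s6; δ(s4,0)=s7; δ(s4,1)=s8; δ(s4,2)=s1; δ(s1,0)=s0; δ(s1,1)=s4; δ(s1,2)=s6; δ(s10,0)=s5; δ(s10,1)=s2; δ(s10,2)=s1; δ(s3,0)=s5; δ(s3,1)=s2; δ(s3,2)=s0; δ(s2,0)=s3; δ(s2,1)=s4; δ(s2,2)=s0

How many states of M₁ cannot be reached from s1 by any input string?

1

Starting at s1 and following transitions, the reachable set is {s0, s1, s2, s3, s4, s5, s6, s7, s8, s9, s10}. That leaves s11 unreachable — 1 in total.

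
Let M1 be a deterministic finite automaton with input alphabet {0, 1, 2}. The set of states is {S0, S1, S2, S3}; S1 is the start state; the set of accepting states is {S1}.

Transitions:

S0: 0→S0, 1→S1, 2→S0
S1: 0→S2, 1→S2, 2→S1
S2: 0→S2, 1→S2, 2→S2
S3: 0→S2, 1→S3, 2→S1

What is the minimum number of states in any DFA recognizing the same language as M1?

States {S0,S3} cannot be reached from the start state, so discard them.
Start with accepting vs non-accepting: {S1} | {S2}.
The partition is now stable with 2 blocks: {S1} | {S2}.

2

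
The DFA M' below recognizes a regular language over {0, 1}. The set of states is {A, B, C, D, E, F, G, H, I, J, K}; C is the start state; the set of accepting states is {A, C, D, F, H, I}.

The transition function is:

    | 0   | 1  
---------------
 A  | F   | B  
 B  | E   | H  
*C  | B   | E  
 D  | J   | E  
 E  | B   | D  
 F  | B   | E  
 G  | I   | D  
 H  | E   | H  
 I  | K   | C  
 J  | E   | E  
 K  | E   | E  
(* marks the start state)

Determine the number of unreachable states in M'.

5

Starting at C and following transitions, the reachable set is {B, C, D, E, H, J}. That leaves A, F, G, I, K unreachable — 5 in total.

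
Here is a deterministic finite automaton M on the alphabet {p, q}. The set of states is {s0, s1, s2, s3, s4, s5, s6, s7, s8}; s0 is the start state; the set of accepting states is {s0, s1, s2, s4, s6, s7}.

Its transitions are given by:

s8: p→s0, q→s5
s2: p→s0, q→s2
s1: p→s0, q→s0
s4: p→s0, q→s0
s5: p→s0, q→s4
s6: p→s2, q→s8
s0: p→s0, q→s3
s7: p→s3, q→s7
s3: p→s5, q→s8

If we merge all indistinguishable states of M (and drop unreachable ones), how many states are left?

Reachable states from the start: {s0,s3,s4,s5,s8}. Unreachable: {s1,s2,s6,s7} — drop them.
Initial partition by acceptance: {s0,s4} | {s3,s5,s8}.
On input q, block {s0,s4} splits into {s0} and {s4}.
Split {s3,s5,s8} by δ(·,p) → {s5,s8} and {s3}.
On input q, block {s5,s8} splits into {s5} and {s8}.
No further refinement is possible. Final partition (5 blocks): {s0} | {s5} | {s4} | {s3} | {s8}.

5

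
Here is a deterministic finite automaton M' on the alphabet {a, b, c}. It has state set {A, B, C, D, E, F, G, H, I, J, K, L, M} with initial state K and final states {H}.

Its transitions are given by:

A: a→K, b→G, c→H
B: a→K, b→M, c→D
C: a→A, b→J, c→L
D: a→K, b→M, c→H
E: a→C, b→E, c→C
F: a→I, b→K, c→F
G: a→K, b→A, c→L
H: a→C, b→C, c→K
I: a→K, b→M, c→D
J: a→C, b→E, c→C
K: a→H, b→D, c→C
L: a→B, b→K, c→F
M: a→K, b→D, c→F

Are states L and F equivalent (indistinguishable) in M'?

P0 = {H} | {A,B,C,D,E,F,G,I,J,K,L,M}.
Split {A,B,C,D,E,F,G,I,J,K,L,M} by δ(·,a) → {A,B,C,D,E,F,G,I,J,L,M} and {K}.
Split {A,B,C,D,E,F,G,I,J,L,M} by δ(·,a) → {A,B,D,G,I,M} and {C,E,F,J,L}.
On input c, block {A,B,D,G,I,M} splits into {A,D} and {B,I} and {G,M}.
On input a, block {C,E,F,J,L} splits into {E,J} and {F,L} and {C}.
Stable partition: {H} | {A,D} | {K} | {E,J} | {B,I} | {G,M} | {F,L} | {C} — 8 equivalence classes.
L and F lie in the same block of the stable partition, so they are equivalent — no string distinguishes them.

Yes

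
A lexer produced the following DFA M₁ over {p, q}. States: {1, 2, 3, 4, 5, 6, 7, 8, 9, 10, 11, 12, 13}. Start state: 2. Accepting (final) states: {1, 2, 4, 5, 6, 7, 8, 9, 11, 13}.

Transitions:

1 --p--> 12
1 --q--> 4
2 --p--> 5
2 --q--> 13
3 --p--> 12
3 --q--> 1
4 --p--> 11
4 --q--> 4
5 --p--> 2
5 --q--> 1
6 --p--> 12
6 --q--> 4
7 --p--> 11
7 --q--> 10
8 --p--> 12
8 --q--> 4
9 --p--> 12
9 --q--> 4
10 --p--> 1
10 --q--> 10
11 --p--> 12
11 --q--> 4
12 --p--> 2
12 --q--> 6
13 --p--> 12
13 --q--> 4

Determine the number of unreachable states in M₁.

5

No path from 2 leads to 3, 7, 8, 9, 10; the other 8 states are all reachable.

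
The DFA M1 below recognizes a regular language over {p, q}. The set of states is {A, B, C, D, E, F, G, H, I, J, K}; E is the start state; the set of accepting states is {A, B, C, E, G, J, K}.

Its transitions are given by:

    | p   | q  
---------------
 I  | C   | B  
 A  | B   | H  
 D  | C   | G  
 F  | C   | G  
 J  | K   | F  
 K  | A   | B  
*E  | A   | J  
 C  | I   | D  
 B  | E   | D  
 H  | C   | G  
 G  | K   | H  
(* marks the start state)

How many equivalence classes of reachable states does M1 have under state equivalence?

Every state is reachable, so we keep all 11.
Initial partition by acceptance: {A,B,C,E,G,J,K} | {D,F,H,I}.
Refine {A,B,C,E,G,J,K} on symbol p: members go to different blocks, giving {A,B,E,G,J,K} and {C}.
Split {A,B,E,G,J,K} by δ(·,q) → {A,B,G,J} and {E,K}.
On input p, block {A,B,G,J} splits into {B,G,J} and {A}.
No further refinement is possible. Final partition (5 blocks): {B,G,J} | {D,F,H,I} | {C} | {E,K} | {A}.

5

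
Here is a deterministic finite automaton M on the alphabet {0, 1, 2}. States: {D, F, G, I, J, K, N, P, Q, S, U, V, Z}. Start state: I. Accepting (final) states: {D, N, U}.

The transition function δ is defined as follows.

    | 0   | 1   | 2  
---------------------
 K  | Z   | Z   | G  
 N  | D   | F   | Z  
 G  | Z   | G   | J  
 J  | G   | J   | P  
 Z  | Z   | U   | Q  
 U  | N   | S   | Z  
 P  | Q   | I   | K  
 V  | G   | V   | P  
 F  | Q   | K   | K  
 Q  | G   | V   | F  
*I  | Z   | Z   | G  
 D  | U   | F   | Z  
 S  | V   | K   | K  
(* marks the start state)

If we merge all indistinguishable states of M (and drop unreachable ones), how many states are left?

Every state is reachable, so we keep all 13.
P0 = {D,N,U} | {F,G,I,J,K,P,Q,S,V,Z}.
On input 1, block {F,G,I,J,K,P,Q,S,V,Z} splits into {F,G,I,J,K,P,Q,S,V} and {Z}.
Split {F,G,I,J,K,P,Q,S,V} by δ(·,0) → {F,J,P,Q,S,V} and {G,I,K}.
On input 0, block {F,J,P,Q,S,V} splits into {J,Q,V} and {F,P,S}.
On input 1, block {G,I,K} splits into {I,K} and {G}.
Stable partition: {D,N,U} | {J,Q,V} | {Z} | {I,K} | {F,P,S} | {G} — 6 equivalence classes.

6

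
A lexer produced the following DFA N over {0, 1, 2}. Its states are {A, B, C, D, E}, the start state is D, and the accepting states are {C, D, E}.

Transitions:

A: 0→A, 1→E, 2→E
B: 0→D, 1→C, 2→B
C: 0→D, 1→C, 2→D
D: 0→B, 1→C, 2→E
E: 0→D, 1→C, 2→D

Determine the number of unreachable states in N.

No path from D leads to A; the other 4 states are all reachable.

1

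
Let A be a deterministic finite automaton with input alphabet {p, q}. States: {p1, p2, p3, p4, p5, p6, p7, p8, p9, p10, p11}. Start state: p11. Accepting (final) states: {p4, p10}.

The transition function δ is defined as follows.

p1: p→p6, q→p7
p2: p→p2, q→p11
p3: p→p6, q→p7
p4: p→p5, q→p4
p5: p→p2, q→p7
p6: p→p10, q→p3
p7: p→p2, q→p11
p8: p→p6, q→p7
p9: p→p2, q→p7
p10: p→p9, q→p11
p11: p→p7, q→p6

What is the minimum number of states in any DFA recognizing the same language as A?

States {p1,p4,p5,p8} cannot be reached from the start state, so discard them.
Start with accepting vs non-accepting: {p10} | {p2,p3,p6,p7,p9,p11}.
Split {p2,p3,p6,p7,p9,p11} by δ(·,p) → {p2,p3,p7,p9,p11} and {p6}.
Split {p2,p3,p7,p9,p11} by δ(·,p) → {p2,p7,p9,p11} and {p3}.
On input q, block {p2,p7,p9,p11} splits into {p2,p7,p9} and {p11}.
Split {p2,p7,p9} by δ(·,q) → {p2,p7} and {p9}.
Stable partition: {p10} | {p2,p7} | {p6} | {p3} | {p11} | {p9} — 6 equivalence classes.

6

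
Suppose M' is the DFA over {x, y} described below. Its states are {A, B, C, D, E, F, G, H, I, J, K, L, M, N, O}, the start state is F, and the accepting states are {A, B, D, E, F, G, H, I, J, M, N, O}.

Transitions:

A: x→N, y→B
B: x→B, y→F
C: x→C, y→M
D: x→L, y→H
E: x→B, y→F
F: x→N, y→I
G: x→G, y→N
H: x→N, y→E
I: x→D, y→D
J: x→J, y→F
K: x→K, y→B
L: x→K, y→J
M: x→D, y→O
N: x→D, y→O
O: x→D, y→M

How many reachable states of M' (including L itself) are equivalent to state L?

2

States {A,C,G} cannot be reached from the start state, so discard them.
Initial partition by acceptance: {B,D,E,F,H,I,J,M,N,O} | {K,L}.
On input x, block {B,D,E,F,H,I,J,M,N,O} splits into {B,E,F,H,I,J,M,N,O} and {D}.
Refine {B,E,F,H,I,J,M,N,O} on symbol x: members go to different blocks, giving {B,E,F,H,J} and {I,M,N,O}.
On input x, block {B,E,F,H,J} splits into {B,E,J} and {F,H}.
On input y, block {I,M,N,O} splits into {M,N,O} and {I}.
Refine {F,H} on symbol y: members go to different blocks, giving {F} and {H}.
Stable partition: {B,E,J} | {K,L} | {D} | {M,N,O} | {F} | {I} | {H} — 7 equivalence classes.
State L belongs to the block {K,L}, which has 2 states.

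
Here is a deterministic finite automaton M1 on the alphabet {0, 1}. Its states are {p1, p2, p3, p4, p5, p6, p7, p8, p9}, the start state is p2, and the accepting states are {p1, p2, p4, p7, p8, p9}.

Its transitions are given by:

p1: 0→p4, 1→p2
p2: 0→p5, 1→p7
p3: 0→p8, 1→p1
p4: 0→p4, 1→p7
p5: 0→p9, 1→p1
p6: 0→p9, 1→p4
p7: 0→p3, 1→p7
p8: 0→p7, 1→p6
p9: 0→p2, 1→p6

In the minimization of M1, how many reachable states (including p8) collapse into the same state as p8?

Start with accepting vs non-accepting: {p1,p2,p4,p7,p8,p9} | {p3,p5,p6}.
On input 0, block {p1,p2,p4,p7,p8,p9} splits into {p1,p4,p8,p9} and {p2,p7}.
Refine {p1,p4,p8,p9} on symbol 0: members go to different blocks, giving {p1,p4} and {p8,p9}.
No further refinement is possible. Final partition (4 blocks): {p1,p4} | {p3,p5,p6} | {p2,p7} | {p8,p9}.
State p8 belongs to the block {p8,p9}, which has 2 states.

2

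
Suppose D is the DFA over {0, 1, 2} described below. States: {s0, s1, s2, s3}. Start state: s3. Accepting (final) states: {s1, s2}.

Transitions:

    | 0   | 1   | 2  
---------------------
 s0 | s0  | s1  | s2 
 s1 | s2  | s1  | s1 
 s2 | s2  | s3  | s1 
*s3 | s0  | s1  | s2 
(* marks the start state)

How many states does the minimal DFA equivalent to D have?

All states are reachable from the start state.
Initial partition by acceptance: {s1,s2} | {s0,s3}.
Split {s1,s2} by δ(·,1) → {s1} and {s2}.
Stable partition: {s1} | {s0,s3} | {s2} — 3 equivalence classes.

3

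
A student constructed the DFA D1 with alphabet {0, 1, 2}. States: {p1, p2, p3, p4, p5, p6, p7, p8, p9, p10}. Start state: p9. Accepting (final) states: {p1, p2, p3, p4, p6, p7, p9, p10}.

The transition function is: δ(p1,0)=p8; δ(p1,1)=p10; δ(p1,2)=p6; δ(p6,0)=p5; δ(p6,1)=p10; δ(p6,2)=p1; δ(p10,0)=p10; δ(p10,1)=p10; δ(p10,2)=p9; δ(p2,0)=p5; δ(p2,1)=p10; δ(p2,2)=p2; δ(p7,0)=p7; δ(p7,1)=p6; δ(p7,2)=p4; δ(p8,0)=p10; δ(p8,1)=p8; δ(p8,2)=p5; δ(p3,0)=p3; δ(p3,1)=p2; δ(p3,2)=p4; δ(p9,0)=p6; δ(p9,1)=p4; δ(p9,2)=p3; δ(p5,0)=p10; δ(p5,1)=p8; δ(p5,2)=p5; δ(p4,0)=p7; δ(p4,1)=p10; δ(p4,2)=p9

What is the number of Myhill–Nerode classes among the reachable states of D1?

Every state is reachable, so we keep all 10.
Start with accepting vs non-accepting: {p1,p2,p3,p4,p6,p7,p9,p10} | {p5,p8}.
On input 0, block {p1,p2,p3,p4,p6,p7,p9,p10} splits into {p3,p4,p7,p9,p10} and {p1,p2,p6}.
Refine {p3,p4,p7,p9,p10} on symbol 0: members go to different blocks, giving {p3,p4,p7,p10} and {p9}.
Refine {p3,p4,p7,p10} on symbol 1: members go to different blocks, giving {p3,p7} and {p4,p10}.
On input 0, block {p4,p10} splits into {p4} and {p10}.
The partition is now stable with 6 blocks: {p3,p7} | {p5,p8} | {p1,p2,p6} | {p9} | {p4} | {p10}.

6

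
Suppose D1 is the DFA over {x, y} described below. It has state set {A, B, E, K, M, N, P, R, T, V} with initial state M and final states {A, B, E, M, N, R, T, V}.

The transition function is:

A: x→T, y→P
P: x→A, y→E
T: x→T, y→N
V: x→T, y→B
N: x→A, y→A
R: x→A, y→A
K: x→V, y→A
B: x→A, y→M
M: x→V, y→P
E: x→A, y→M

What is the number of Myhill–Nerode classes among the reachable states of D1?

First remove the unreachable states {K,R}; 8 states remain.
Start with accepting vs non-accepting: {A,B,E,M,N,T,V} | {P}.
Split {A,B,E,M,N,T,V} by δ(·,y) → {B,E,N,T,V} and {A,M}.
On input x, block {B,E,N,T,V} splits into {B,E,N} and {T,V}.
Stable partition: {B,E,N} | {P} | {A,M} | {T,V} — 4 equivalence classes.

4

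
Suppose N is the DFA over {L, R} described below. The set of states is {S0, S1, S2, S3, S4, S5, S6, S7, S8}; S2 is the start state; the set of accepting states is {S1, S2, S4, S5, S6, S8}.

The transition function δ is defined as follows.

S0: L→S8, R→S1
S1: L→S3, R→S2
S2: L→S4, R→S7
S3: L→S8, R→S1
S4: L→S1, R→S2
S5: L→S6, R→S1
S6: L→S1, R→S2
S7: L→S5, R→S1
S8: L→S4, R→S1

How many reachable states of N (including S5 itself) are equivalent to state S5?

2

First remove the unreachable states {S0}; 8 states remain.
Start with accepting vs non-accepting: {S1,S2,S4,S5,S6,S8} | {S3,S7}.
Refine {S1,S2,S4,S5,S6,S8} on symbol L: members go to different blocks, giving {S2,S4,S5,S6,S8} and {S1}.
On input L, block {S2,S4,S5,S6,S8} splits into {S2,S5,S8} and {S4,S6}.
On input R, block {S2,S5,S8} splits into {S5,S8} and {S2}.
Stable partition: {S5,S8} | {S3,S7} | {S1} | {S4,S6} | {S2} — 5 equivalence classes.
The equivalence class containing S5 is {S5,S8}, of size 2.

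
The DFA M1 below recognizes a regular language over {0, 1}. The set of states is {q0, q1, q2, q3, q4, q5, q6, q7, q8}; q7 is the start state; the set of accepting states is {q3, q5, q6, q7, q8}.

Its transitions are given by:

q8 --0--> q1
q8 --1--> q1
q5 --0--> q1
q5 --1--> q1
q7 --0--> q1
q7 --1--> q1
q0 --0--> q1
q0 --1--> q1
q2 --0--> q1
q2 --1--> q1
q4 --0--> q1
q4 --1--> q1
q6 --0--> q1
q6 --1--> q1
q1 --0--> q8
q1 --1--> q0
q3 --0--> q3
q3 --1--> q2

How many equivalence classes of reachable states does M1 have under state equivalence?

Reachable states from the start: {q0,q1,q7,q8}. Unreachable: {q2,q3,q4,q5,q6} — drop them.
P0 = {q7,q8} | {q0,q1}.
On input 0, block {q0,q1} splits into {q0} and {q1}.
The partition is now stable with 3 blocks: {q7,q8} | {q0} | {q1}.

3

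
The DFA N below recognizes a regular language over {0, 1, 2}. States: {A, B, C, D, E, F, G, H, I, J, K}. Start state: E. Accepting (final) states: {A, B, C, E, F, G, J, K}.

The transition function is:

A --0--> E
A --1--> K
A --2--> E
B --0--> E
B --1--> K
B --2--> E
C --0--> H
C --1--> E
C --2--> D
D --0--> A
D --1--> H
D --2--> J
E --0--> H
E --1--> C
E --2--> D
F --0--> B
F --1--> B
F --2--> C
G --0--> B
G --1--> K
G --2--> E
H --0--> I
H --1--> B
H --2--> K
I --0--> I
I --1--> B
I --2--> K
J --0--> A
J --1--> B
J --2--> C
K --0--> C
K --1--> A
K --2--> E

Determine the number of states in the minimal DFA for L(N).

States {F,G} cannot be reached from the start state, so discard them.
Initial partition by acceptance: {A,B,C,E,J,K} | {D,H,I}.
On input 0, block {A,B,C,E,J,K} splits into {A,B,J,K} and {C,E}.
On input 0, block {A,B,J,K} splits into {A,B,K} and {J}.
Refine {D,H,I} on symbol 0: members go to different blocks, giving {H,I} and {D}.
Stable partition: {A,B,K} | {H,I} | {C,E} | {J} | {D} — 5 equivalence classes.

5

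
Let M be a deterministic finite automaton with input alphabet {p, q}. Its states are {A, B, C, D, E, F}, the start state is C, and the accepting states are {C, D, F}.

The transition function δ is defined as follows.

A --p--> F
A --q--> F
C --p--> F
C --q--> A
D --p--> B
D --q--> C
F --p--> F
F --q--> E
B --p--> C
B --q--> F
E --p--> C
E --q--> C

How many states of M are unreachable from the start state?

2

Starting at C and following transitions, the reachable set is {A, C, E, F}. That leaves B, D unreachable — 2 in total.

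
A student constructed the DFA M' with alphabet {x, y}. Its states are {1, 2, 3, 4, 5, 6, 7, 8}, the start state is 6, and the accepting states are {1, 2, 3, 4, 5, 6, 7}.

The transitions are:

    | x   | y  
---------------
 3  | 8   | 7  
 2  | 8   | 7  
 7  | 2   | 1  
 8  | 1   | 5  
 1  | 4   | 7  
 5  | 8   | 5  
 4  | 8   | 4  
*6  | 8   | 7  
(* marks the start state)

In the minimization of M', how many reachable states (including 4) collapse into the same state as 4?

Reachable states from the start: {1,2,4,5,6,7,8}. Unreachable: {3} — drop them.
Start with accepting vs non-accepting: {1,2,4,5,6,7} | {8}.
Split {1,2,4,5,6,7} by δ(·,x) → {2,4,5,6} and {1,7}.
Refine {2,4,5,6} on symbol y: members go to different blocks, giving {2,6} and {4,5}.
Split {1,7} by δ(·,x) → {1} and {7}.
The partition is now stable with 5 blocks: {2,6} | {8} | {1} | {4,5} | {7}.
The equivalence class containing 4 is {4,5}, of size 2.

2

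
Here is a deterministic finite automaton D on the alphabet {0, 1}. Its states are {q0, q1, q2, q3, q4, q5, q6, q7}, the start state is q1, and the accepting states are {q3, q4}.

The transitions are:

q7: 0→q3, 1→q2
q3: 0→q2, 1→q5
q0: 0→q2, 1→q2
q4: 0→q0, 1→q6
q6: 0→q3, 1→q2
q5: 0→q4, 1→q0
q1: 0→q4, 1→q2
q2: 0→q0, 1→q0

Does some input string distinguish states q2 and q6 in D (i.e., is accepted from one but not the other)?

Reachable states from the start: {q0,q1,q2,q3,q4,q5,q6}. Unreachable: {q7} — drop them.
Initial partition by acceptance: {q3,q4} | {q0,q1,q2,q5,q6}.
On input 0, block {q0,q1,q2,q5,q6} splits into {q1,q5,q6} and {q0,q2}.
No further refinement is possible. Final partition (3 blocks): {q3,q4} | {q1,q5,q6} | {q0,q2}.
q2 and q6 end up in different blocks, so they are distinguishable. For instance, the string '0' is accepted from only q6.

Yes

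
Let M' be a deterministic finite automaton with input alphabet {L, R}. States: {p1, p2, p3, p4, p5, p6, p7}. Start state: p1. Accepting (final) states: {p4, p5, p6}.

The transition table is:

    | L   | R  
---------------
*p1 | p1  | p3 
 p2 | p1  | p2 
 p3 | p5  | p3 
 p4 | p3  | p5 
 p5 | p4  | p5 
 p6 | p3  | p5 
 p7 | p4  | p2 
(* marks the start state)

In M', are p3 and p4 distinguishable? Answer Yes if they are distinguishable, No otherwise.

Yes

States {p2,p6,p7} cannot be reached from the start state, so discard them.
Initial partition by acceptance: {p4,p5} | {p1,p3}.
On input L, block {p4,p5} splits into {p4} and {p5}.
On input L, block {p1,p3} splits into {p1} and {p3}.
Stable partition: {p4} | {p1} | {p5} | {p3} — 4 equivalence classes.
p3 and p4 end up in different blocks, so they are distinguishable. For instance, the string 'ε' is accepted from only p4.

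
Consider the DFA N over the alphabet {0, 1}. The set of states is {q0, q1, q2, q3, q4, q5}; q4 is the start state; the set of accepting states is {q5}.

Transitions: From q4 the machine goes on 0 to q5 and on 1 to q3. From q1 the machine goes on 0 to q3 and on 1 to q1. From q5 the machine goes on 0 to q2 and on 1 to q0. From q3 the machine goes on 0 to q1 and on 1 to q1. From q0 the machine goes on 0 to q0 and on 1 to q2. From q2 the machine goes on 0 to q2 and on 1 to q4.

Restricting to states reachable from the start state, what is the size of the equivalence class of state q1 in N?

All states are reachable from the start state.
Start with accepting vs non-accepting: {q5} | {q0,q1,q2,q3,q4}.
Split {q0,q1,q2,q3,q4} by δ(·,0) → {q0,q1,q2,q3} and {q4}.
On input 1, block {q0,q1,q2,q3} splits into {q0,q1,q3} and {q2}.
On input 1, block {q0,q1,q3} splits into {q1,q3} and {q0}.
No further refinement is possible. Final partition (5 blocks): {q5} | {q1,q3} | {q4} | {q2} | {q0}.
State q1 belongs to the block {q1,q3}, which has 2 states.

2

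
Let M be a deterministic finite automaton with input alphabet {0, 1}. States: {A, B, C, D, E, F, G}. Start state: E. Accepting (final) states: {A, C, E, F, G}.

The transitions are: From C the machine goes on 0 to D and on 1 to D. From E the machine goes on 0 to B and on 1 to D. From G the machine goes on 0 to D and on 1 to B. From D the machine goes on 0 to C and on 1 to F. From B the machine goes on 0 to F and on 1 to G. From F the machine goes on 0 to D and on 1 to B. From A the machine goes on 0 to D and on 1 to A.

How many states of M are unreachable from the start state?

1

No path from E leads to A; the other 6 states are all reachable.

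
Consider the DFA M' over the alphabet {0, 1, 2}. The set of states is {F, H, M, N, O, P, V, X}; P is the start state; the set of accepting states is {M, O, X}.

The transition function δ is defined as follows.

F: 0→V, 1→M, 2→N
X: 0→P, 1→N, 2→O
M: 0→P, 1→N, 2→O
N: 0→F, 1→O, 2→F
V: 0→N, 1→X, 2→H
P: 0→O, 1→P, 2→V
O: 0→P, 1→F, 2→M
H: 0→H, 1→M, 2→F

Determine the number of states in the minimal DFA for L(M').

3

Every state is reachable, so we keep all 8.
Start with accepting vs non-accepting: {M,O,X} | {F,H,N,P,V}.
Refine {F,H,N,P,V} on symbol 0: members go to different blocks, giving {F,H,N,V} and {P}.
The partition is now stable with 3 blocks: {M,O,X} | {F,H,N,V} | {P}.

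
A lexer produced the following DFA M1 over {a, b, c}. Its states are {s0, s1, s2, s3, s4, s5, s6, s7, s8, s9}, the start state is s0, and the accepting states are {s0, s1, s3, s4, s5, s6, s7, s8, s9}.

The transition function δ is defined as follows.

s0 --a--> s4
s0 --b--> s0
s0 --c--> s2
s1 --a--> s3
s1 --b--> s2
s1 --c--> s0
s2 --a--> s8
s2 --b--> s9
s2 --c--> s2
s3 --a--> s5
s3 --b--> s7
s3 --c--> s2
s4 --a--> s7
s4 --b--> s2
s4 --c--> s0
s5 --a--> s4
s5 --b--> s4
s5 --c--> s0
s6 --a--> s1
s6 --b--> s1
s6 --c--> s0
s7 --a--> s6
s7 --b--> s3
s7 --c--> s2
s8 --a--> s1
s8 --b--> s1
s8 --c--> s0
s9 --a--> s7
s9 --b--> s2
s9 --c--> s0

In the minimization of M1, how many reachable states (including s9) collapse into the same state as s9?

3

Start with accepting vs non-accepting: {s0,s1,s3,s4,s5,s6,s7,s8,s9} | {s2}.
On input b, block {s0,s1,s3,s4,s5,s6,s7,s8,s9} splits into {s0,s3,s5,s6,s7,s8} and {s1,s4,s9}.
Refine {s0,s3,s5,s6,s7,s8} on symbol a: members go to different blocks, giving {s0,s5,s6,s8} and {s3,s7}.
Refine {s0,s5,s6,s8} on symbol b: members go to different blocks, giving {s5,s6,s8} and {s0}.
Stable partition: {s5,s6,s8} | {s2} | {s1,s4,s9} | {s3,s7} | {s0} — 5 equivalence classes.
State s9 belongs to the block {s1,s4,s9}, which has 3 states.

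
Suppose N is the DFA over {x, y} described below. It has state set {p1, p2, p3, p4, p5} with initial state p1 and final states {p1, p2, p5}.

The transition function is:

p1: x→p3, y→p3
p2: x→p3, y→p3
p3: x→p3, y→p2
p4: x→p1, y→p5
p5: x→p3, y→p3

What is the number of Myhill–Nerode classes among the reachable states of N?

2

States {p4,p5} cannot be reached from the start state, so discard them.
P0 = {p1,p2} | {p3}.
Stable partition: {p1,p2} | {p3} — 2 equivalence classes.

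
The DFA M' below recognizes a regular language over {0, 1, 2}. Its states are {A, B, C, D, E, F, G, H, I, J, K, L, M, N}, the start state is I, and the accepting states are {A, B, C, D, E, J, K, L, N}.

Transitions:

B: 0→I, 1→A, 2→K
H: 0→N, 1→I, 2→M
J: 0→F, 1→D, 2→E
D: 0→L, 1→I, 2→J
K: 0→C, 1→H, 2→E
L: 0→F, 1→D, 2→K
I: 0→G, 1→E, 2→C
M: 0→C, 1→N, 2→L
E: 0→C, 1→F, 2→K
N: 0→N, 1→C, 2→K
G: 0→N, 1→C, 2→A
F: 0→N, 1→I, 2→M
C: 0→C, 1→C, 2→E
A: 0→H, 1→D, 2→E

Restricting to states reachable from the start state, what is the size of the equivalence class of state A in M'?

3

Reachable states from the start: {A,C,D,E,F,G,H,I,J,K,L,M,N}. Unreachable: {B} — drop them.
Initial partition by acceptance: {A,C,D,E,J,K,L,N} | {F,G,H,I,M}.
Split {A,C,D,E,J,K,L,N} by δ(·,0) → {C,D,E,K,N} and {A,J,L}.
On input 0, block {C,D,E,K,N} splits into {C,E,K,N} and {D}.
Split {C,E,K,N} by δ(·,1) → {C,N} and {E,K}.
On input 0, block {F,G,H,I,M} splits into {F,G,H,M} and {I}.
Refine {F,G,H,M} on symbol 1: members go to different blocks, giving {F,H} and {G,M}.
No further refinement is possible. Final partition (7 blocks): {C,N} | {F,H} | {A,J,L} | {D} | {E,K} | {I} | {G,M}.
State A belongs to the block {A,J,L}, which has 3 states.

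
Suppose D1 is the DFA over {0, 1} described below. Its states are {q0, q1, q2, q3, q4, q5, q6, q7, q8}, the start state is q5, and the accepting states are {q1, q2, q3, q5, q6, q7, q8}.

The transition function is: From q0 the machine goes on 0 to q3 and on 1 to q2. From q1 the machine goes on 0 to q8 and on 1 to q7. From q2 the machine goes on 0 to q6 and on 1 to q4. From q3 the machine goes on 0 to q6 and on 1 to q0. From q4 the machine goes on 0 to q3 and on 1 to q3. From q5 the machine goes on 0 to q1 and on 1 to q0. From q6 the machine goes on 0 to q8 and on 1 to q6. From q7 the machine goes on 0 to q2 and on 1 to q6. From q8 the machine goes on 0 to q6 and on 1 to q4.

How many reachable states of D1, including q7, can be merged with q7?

Every state is reachable, so we keep all 9.
Start with accepting vs non-accepting: {q1,q2,q3,q5,q6,q7,q8} | {q0,q4}.
On input 1, block {q1,q2,q3,q5,q6,q7,q8} splits into {q2,q3,q5,q8} and {q1,q6,q7}.
The partition is now stable with 3 blocks: {q2,q3,q5,q8} | {q0,q4} | {q1,q6,q7}.
State q7 belongs to the block {q1,q6,q7}, which has 3 states.

3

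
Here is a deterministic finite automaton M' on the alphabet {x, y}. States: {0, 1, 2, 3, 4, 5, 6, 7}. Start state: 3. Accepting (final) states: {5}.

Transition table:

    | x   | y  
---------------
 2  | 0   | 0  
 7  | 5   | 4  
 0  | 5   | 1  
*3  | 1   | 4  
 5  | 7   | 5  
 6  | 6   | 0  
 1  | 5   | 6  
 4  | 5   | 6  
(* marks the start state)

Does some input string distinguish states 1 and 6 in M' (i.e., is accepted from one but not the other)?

Yes

States {2} cannot be reached from the start state, so discard them.
P0 = {5} | {0,1,3,4,6,7}.
On input x, block {0,1,3,4,6,7} splits into {0,1,4,7} and {3,6}.
On input y, block {0,1,4,7} splits into {0,7} and {1,4}.
On input x, block {3,6} splits into {3} and {6}.
The partition is now stable with 5 blocks: {5} | {0,7} | {3} | {1,4} | {6}.
1 and 6 end up in different blocks, so they are distinguishable. For instance, the string 'x' is accepted from only 1.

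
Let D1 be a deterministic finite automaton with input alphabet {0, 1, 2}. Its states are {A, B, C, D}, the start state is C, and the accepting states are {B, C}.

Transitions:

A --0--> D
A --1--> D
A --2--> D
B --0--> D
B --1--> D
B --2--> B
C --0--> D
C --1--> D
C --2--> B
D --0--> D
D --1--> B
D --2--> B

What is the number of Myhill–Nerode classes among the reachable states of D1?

Reachable states from the start: {B,C,D}. Unreachable: {A} — drop them.
P0 = {B,C} | {D}.
The partition is now stable with 2 blocks: {B,C} | {D}.

2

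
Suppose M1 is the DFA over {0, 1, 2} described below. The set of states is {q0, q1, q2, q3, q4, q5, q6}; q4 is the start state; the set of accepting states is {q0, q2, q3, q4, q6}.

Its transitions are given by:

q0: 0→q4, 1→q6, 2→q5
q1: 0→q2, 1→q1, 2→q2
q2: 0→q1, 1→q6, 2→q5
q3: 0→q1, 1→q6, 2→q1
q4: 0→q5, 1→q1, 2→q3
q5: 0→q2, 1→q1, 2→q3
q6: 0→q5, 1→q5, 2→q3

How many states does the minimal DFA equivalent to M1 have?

Reachable states from the start: {q1,q2,q3,q4,q5,q6}. Unreachable: {q0} — drop them.
Start with accepting vs non-accepting: {q2,q3,q4,q6} | {q1,q5}.
On input 1, block {q2,q3,q4,q6} splits into {q2,q3} and {q4,q6}.
No further refinement is possible. Final partition (3 blocks): {q2,q3} | {q1,q5} | {q4,q6}.

3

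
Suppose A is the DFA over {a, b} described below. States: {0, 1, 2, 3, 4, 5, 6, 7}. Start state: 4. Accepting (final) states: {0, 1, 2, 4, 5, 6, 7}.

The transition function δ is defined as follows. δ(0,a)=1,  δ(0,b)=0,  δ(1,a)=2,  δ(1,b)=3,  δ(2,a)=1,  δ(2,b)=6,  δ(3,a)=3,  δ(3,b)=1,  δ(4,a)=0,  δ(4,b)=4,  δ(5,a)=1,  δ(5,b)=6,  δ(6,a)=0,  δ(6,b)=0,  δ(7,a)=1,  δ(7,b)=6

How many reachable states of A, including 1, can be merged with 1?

1

First remove the unreachable states {5,7}; 6 states remain.
Start with accepting vs non-accepting: {0,1,2,4,6} | {3}.
Split {0,1,2,4,6} by δ(·,b) → {0,2,4,6} and {1}.
On input a, block {0,2,4,6} splits into {0,2} and {4,6}.
Split {0,2} by δ(·,b) → {0} and {2}.
On input b, block {4,6} splits into {4} and {6}.
The partition is now stable with 6 blocks: {0} | {3} | {1} | {4} | {2} | {6}.
State 1 belongs to the block {1}, which has 1 states.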